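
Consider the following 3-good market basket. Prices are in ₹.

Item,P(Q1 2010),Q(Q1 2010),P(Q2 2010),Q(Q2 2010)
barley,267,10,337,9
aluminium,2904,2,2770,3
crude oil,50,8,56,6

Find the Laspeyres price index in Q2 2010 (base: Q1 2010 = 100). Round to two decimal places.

Laspeyres price index uses base-period quantities as weights.
ΣP(Q2 2010)·Q(Q1 2010) = 337×10 + 2770×2 + 56×8 = 3370 + 5540 + 448 = 9358
ΣP(Q1 2010)·Q(Q1 2010) = 267×10 + 2904×2 + 50×8 = 2670 + 5808 + 400 = 8878
Index = 9358 / 8878 × 100 = 105.4066

105.41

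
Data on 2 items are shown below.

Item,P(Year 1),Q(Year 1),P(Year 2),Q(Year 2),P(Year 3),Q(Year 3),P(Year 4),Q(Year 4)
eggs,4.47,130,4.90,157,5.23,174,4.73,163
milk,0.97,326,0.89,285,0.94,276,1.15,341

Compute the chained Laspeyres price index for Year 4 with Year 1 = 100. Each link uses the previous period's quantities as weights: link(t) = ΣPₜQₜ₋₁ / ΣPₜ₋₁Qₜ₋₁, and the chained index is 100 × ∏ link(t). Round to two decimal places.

Link Year 1→Year 2:
ΣP(Year 2)Q(Year 1) = 4.90×130 + 0.89×326 = 637 + 290.14 = 927.14
ΣP(Year 1)Q(Year 1) = 4.47×130 + 0.97×326 = 581.1 + 316.22 = 897.32
link = 927.14/897.32 = 1.033232
Link Year 2→Year 3:
ΣP(Year 3)Q(Year 2) = 5.23×157 + 0.94×285 = 821.11 + 267.9 = 1089.01
ΣP(Year 2)Q(Year 2) = 4.90×157 + 0.89×285 = 769.3 + 253.65 = 1022.95
link = 1089.01/1022.95 = 1.064578
Link Year 3→Year 4:
ΣP(Year 4)Q(Year 3) = 4.73×174 + 1.15×276 = 823.02 + 317.4 = 1140.42
ΣP(Year 3)Q(Year 3) = 5.23×174 + 0.94×276 = 910.02 + 259.44 = 1169.46
link = 1140.42/1169.46 = 0.975168
Chained index = 100 × 1.033232 × 1.064578 × 0.975168 = 107.2642

107.26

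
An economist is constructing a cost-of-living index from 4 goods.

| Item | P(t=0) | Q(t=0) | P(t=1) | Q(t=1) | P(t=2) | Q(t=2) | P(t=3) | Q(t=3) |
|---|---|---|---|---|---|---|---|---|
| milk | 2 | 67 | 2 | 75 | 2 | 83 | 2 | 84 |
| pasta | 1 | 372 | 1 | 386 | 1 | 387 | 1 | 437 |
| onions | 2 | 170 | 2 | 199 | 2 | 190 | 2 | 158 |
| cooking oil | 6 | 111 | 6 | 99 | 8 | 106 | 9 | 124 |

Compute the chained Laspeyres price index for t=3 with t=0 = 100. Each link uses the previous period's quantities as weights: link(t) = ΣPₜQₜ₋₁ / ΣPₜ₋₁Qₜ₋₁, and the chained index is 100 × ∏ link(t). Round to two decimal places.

119.68

Link t=0→t=1:
ΣP(t=1)Q(t=0) = 2×67 + 1×372 + 2×170 + 6×111 = 134 + 372 + 340 + 666 = 1512
ΣP(t=0)Q(t=0) = 2×67 + 1×372 + 2×170 + 6×111 = 134 + 372 + 340 + 666 = 1512
link = 1512/1512 = 1.000000
Link t=1→t=2:
ΣP(t=2)Q(t=1) = 2×75 + 1×386 + 2×199 + 8×99 = 150 + 386 + 398 + 792 = 1726
ΣP(t=1)Q(t=1) = 2×75 + 1×386 + 2×199 + 6×99 = 150 + 386 + 398 + 594 = 1528
link = 1726/1528 = 1.129581
Link t=2→t=3:
ΣP(t=3)Q(t=2) = 2×83 + 1×387 + 2×190 + 9×106 = 166 + 387 + 380 + 954 = 1887
ΣP(t=2)Q(t=2) = 2×83 + 1×387 + 2×190 + 8×106 = 166 + 387 + 380 + 848 = 1781
link = 1887/1781 = 1.059517
Chained index = 100 × 1.000000 × 1.129581 × 1.059517 = 119.6811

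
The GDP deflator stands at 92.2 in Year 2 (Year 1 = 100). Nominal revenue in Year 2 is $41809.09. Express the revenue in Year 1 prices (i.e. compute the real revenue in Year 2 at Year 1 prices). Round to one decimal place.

Real = Nominal ÷ (Index/100) = 41809.09 ÷ (92.2/100)
     = 41809.09 ÷ 0.922 = 45346.0846

45346.1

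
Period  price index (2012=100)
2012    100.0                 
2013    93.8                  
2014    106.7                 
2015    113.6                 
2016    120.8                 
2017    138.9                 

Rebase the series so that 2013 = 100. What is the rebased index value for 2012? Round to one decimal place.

106.6

Rebased(2012) = 100.0 / 93.8 × 100 = 106.6098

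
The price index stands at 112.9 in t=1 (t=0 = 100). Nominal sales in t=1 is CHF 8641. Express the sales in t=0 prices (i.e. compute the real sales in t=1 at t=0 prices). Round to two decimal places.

Real = Nominal ÷ (Index/100) = 8641 ÷ (112.9/100)
     = 8641 ÷ 1.129 = 7653.6758

7653.68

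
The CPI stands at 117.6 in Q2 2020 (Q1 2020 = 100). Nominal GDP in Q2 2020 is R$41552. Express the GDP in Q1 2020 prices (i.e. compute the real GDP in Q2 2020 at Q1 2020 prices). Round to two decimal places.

35333.33

Real = Nominal ÷ (Index/100) = 41552 ÷ (117.6/100)
     = 41552 ÷ 1.176 = 35333.3333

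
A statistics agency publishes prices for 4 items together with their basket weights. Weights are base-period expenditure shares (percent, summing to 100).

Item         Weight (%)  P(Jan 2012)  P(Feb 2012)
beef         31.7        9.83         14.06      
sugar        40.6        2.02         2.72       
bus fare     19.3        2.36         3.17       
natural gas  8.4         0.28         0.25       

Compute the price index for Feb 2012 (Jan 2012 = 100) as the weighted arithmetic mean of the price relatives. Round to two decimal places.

beef: 31.7 × (14.06/9.83) = 31.7 × 1.430315 = 45.3410
sugar: 40.6 × (2.72/2.02) = 40.6 × 1.346535 = 54.6693
bus fare: 19.3 × (3.17/2.36) = 19.3 × 1.343220 = 25.9242
natural gas: 8.4 × (0.25/0.28) = 8.4 × 0.892857 = 7.5000
Index = Σ wᵢ·(p₁ᵢ/p₀ᵢ) = 45.3410 + 54.6693 + 25.9242 + 7.5000 = 133.4345

133.43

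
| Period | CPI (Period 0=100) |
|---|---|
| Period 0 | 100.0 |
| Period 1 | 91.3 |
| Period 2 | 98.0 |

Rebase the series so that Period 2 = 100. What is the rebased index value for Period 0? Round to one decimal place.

Rebased(Period 0) = 100.0 / 98.0 × 100 = 102.0408

102.0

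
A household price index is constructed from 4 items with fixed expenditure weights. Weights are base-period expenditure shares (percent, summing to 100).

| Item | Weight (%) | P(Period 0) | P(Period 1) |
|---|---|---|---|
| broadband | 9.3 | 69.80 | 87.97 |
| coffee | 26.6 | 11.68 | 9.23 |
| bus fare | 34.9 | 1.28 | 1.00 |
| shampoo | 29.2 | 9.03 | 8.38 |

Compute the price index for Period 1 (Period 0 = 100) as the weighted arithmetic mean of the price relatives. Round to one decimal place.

broadband: 9.3 × (87.97/69.80) = 9.3 × 1.260315 = 11.7209
coffee: 26.6 × (9.23/11.68) = 26.6 × 0.790240 = 21.0204
bus fare: 34.9 × (1.00/1.28) = 34.9 × 0.781250 = 27.2656
shampoo: 29.2 × (8.38/9.03) = 29.2 × 0.928018 = 27.0981
Index = Σ wᵢ·(p₁ᵢ/p₀ᵢ) = 11.7209 + 21.0204 + 27.2656 + 27.0981 = 87.1051

87.1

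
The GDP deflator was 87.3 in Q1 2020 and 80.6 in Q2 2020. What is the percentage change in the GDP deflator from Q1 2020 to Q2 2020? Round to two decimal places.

-7.67%

Change = (80.6 − 87.3) / 87.3 × 100
       = -6.7 / 87.3 × 100 = -7.6747%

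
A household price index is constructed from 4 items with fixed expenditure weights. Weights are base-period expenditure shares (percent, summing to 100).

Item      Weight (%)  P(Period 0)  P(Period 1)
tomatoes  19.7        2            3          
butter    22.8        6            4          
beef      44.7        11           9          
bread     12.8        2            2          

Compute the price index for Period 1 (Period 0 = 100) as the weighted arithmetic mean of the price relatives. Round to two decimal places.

tomatoes: 19.7 × (3/2) = 19.7 × 1.500000 = 29.5500
butter: 22.8 × (4/6) = 22.8 × 0.666667 = 15.2000
beef: 44.7 × (9/11) = 44.7 × 0.818182 = 36.5727
bread: 12.8 × (2/2) = 12.8 × 1.000000 = 12.8000
Index = Σ wᵢ·(p₁ᵢ/p₀ᵢ) = 29.5500 + 15.2000 + 36.5727 + 12.8000 = 94.1227

94.12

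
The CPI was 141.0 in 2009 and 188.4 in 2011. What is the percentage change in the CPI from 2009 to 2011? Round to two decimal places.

33.62%

Change = (188.4 − 141.0) / 141.0 × 100
       = 47.4 / 141.0 × 100 = 33.6170%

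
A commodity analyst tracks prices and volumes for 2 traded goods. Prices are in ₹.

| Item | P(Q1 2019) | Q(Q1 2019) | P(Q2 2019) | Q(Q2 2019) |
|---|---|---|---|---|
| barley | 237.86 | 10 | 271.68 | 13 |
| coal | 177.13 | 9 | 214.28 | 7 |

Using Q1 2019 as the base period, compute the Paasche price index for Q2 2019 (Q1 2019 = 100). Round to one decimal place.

116.2

Paasche price index uses current-period quantities as weights.
ΣP(Q2 2019)·Q(Q2 2019) = 271.68×13 + 214.28×7 = 3531.84 + 1499.96 = 5031.8
ΣP(Q1 2019)·Q(Q2 2019) = 237.86×13 + 177.13×7 = 3092.18 + 1239.91 = 4332.09
Index = 5031.8 / 4332.09 × 100 = 116.1518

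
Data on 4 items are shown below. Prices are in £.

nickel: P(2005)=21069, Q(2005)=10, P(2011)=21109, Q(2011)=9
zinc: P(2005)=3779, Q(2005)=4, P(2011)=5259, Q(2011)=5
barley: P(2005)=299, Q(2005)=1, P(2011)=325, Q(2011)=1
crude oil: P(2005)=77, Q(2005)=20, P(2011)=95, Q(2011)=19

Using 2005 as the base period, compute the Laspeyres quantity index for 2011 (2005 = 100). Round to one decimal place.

92.4

Laspeyres quantity index uses base-period prices as weights.
ΣP(2005)·Q(2011) = 21069×9 + 3779×5 + 299×1 + 77×19 = 189621 + 18895 + 299 + 1463 = 210278
ΣP(2005)·Q(2005) = 21069×10 + 3779×4 + 299×1 + 77×20 = 210690 + 15116 + 299 + 1540 = 227645
Index = 210278 / 227645 × 100 = 92.3710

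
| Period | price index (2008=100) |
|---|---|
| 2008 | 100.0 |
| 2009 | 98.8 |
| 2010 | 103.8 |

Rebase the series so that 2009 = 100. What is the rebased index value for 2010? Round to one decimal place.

Rebased(2010) = 103.8 / 98.8 × 100 = 105.0607

105.1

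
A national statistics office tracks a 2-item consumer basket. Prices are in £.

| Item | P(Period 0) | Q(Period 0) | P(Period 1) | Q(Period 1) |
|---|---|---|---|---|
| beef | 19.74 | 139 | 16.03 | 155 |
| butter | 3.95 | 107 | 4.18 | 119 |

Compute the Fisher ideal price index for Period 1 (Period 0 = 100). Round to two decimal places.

84.49

Laspeyres component (base-period weights):
ΣP(Period 1)Q(Period 0) = 16.03×139 + 4.18×107 = 2228.17 + 447.26 = 2675.43
ΣP(Period 0)Q(Period 0) = 19.74×139 + 3.95×107 = 2743.86 + 422.65 = 3166.51
L = 2675.43 / 3166.51 × 100 = 84.4914
Paasche component (current-period weights):
ΣP(Period 1)Q(Period 1) = 16.03×155 + 4.18×119 = 2484.65 + 497.42 = 2982.07
ΣP(Period 0)Q(Period 1) = 19.74×155 + 3.95×119 = 3059.7 + 470.05 = 3529.75
P = 2982.07 / 3529.75 × 100 = 84.4839
Fisher = √(L × P) = √(84.4914 × 84.4839) = 84.4877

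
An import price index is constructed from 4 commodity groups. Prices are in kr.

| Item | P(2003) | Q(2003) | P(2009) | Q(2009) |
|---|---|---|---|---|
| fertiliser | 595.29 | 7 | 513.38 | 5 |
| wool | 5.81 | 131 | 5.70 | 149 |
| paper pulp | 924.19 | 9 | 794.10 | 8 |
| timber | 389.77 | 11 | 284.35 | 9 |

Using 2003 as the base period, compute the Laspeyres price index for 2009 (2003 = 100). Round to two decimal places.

83.36

Laspeyres price index uses base-period quantities as weights.
ΣP(2009)·Q(2003) = 513.38×7 + 5.70×131 + 794.10×9 + 284.35×11 = 3593.66 + 746.7 + 7146.9 + 3127.85 = 14615.11
ΣP(2003)·Q(2003) = 595.29×7 + 5.81×131 + 924.19×9 + 389.77×11 = 4167.03 + 761.11 + 8317.71 + 4287.47 = 17533.32
Index = 14615.11 / 17533.32 × 100 = 83.3562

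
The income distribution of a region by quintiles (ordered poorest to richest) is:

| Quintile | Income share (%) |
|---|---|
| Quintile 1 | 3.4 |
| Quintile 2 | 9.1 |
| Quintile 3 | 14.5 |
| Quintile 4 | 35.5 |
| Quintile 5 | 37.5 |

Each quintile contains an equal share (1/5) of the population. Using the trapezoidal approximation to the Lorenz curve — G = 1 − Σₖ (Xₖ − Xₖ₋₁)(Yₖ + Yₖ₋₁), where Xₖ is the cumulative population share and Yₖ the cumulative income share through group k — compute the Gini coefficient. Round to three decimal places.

0.378

Cumulative income shares Yₖ: 0.0340, 0.1250, 0.2700, 0.6250, 1.0000
Σ (Xₖ−Xₖ₋₁)(Yₖ+Yₖ₋₁) = (1/5)(0.0340+0.0000) + (1/5)(0.1250+0.0340) + (1/5)(0.2700+0.1250) + (1/5)(0.6250+0.2700) + (1/5)(1.0000+0.6250)
  = 0.0068 + 0.0318 + 0.0790 + 0.1790 + 0.3250 = 0.6216
G = 1 − 0.6216 = 0.3784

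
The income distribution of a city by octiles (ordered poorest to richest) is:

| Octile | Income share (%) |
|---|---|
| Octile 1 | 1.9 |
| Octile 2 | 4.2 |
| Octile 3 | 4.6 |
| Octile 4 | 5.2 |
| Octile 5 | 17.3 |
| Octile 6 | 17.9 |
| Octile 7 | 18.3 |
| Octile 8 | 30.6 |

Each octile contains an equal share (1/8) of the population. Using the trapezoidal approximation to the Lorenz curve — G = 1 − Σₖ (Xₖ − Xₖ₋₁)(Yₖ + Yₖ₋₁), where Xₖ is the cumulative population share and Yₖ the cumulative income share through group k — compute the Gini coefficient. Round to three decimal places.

0.404

Cumulative income shares Yₖ: 0.0190, 0.0610, 0.1070, 0.1590, 0.3320, 0.5110, 0.6940, 1.0000
Σ (Xₖ−Xₖ₋₁)(Yₖ+Yₖ₋₁) = (1/8)(0.0190+0.0000) + (1/8)(0.0610+0.0190) + (1/8)(0.1070+0.0610) + (1/8)(0.1590+0.1070) + (1/8)(0.3320+0.1590) + (1/8)(0.5110+0.3320) + (1/8)(0.6940+0.5110) + (1/8)(1.0000+0.6940)
  = 0.0024 + 0.0100 + 0.0210 + 0.0333 + 0.0614 + 0.1054 + 0.1506 + 0.2117 = 0.5958
G = 1 − 0.5958 = 0.4042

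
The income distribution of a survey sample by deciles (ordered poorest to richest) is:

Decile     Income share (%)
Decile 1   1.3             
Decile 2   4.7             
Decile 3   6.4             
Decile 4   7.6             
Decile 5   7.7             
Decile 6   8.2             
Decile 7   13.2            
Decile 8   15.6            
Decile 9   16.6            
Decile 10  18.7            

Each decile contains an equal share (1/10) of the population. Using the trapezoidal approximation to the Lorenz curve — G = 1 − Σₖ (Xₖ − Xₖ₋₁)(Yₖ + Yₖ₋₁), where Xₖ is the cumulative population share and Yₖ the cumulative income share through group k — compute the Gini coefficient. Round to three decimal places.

0.303

Cumulative income shares Yₖ: 0.0130, 0.0600, 0.1240, 0.2000, 0.2770, 0.3590, 0.4910, 0.6470, 0.8130, 1.0000
Σ (Xₖ−Xₖ₋₁)(Yₖ+Yₖ₋₁) = (1/10)(0.0130+0.0000) + (1/10)(0.0600+0.0130) + (1/10)(0.1240+0.0600) + (1/10)(0.2000+0.1240) + (1/10)(0.2770+0.2000) + (1/10)(0.3590+0.2770) + (1/10)(0.4910+0.3590) + (1/10)(0.6470+0.4910) + (1/10)(0.8130+0.6470) + (1/10)(1.0000+0.8130)
  = 0.0013 + 0.0073 + 0.0184 + 0.0324 + 0.0477 + 0.0636 + 0.0850 + 0.1138 + 0.1460 + 0.1813 = 0.6968
G = 1 − 0.6968 = 0.3032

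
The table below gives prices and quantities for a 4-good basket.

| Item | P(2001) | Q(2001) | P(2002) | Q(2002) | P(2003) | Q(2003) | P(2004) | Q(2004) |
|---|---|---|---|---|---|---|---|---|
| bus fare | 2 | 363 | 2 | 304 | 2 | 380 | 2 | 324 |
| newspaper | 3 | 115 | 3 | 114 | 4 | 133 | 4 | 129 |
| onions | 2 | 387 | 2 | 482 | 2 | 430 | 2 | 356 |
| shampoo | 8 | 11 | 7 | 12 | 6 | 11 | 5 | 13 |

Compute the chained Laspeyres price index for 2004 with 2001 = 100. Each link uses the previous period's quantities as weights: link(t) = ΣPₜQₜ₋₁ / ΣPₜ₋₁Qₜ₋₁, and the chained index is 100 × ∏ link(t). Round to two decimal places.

Link 2001→2002:
ΣP(2002)Q(2001) = 2×363 + 3×115 + 2×387 + 7×11 = 726 + 345 + 774 + 77 = 1922
ΣP(2001)Q(2001) = 2×363 + 3×115 + 2×387 + 8×11 = 726 + 345 + 774 + 88 = 1933
link = 1922/1933 = 0.994309
Link 2002→2003:
ΣP(2003)Q(2002) = 2×304 + 4×114 + 2×482 + 6×12 = 608 + 456 + 964 + 72 = 2100
ΣP(2002)Q(2002) = 2×304 + 3×114 + 2×482 + 7×12 = 608 + 342 + 964 + 84 = 1998
link = 2100/1998 = 1.051051
Link 2003→2004:
ΣP(2004)Q(2003) = 2×380 + 4×133 + 2×430 + 5×11 = 760 + 532 + 860 + 55 = 2207
ΣP(2003)Q(2003) = 2×380 + 4×133 + 2×430 + 6×11 = 760 + 532 + 860 + 66 = 2218
link = 2207/2218 = 0.995041
Chained index = 100 × 0.994309 × 1.051051 × 0.995041 = 103.9887

103.99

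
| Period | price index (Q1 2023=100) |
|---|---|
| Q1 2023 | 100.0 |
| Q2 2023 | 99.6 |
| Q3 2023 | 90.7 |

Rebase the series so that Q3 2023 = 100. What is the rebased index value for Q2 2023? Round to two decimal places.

Rebased(Q2 2023) = 99.6 / 90.7 × 100 = 109.8126

109.81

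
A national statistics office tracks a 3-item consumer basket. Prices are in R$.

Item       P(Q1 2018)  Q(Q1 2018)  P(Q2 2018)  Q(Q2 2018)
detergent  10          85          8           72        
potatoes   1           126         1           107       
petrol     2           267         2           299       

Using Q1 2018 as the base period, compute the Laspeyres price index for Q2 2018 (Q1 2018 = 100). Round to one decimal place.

Laspeyres price index uses base-period quantities as weights.
ΣP(Q2 2018)·Q(Q1 2018) = 8×85 + 1×126 + 2×267 = 680 + 126 + 534 = 1340
ΣP(Q1 2018)·Q(Q1 2018) = 10×85 + 1×126 + 2×267 = 850 + 126 + 534 = 1510
Index = 1340 / 1510 × 100 = 88.7417

88.7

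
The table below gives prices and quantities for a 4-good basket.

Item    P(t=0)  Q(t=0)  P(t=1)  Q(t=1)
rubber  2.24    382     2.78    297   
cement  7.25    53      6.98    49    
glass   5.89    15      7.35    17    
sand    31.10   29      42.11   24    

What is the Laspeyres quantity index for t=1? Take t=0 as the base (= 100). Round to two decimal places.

Laspeyres quantity index uses base-period prices as weights.
ΣP(t=0)·Q(t=1) = 2.24×297 + 7.25×49 + 5.89×17 + 31.10×24 = 665.28 + 355.25 + 100.13 + 746.4 = 1867.06
ΣP(t=0)·Q(t=0) = 2.24×382 + 7.25×53 + 5.89×15 + 31.10×29 = 855.68 + 384.25 + 88.35 + 901.9 = 2230.18
Index = 1867.06 / 2230.18 × 100 = 83.7179

83.72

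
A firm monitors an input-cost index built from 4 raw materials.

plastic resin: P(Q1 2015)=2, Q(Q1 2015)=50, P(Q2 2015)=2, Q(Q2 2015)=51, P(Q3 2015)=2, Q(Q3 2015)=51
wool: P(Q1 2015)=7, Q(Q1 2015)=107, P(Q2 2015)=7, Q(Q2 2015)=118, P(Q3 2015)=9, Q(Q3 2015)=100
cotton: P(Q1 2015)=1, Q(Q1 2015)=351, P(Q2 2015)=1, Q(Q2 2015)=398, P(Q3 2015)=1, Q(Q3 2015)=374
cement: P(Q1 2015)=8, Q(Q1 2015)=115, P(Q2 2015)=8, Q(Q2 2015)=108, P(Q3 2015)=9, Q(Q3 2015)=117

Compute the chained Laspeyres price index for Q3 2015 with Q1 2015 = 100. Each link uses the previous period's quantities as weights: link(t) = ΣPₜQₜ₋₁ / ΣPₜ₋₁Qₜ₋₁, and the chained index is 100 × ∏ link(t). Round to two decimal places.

115.71

Link Q1 2015→Q2 2015:
ΣP(Q2 2015)Q(Q1 2015) = 2×50 + 7×107 + 1×351 + 8×115 = 100 + 749 + 351 + 920 = 2120
ΣP(Q1 2015)Q(Q1 2015) = 2×50 + 7×107 + 1×351 + 8×115 = 100 + 749 + 351 + 920 = 2120
link = 2120/2120 = 1.000000
Link Q2 2015→Q3 2015:
ΣP(Q3 2015)Q(Q2 2015) = 2×51 + 9×118 + 1×398 + 9×108 = 102 + 1062 + 398 + 972 = 2534
ΣP(Q2 2015)Q(Q2 2015) = 2×51 + 7×118 + 1×398 + 8×108 = 102 + 826 + 398 + 864 = 2190
link = 2534/2190 = 1.157078
Chained index = 100 × 1.000000 × 1.157078 = 115.7078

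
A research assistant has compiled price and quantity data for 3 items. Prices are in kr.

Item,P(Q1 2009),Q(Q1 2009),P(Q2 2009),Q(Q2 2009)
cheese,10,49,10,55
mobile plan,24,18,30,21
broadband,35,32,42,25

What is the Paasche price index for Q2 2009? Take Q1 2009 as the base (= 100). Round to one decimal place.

115.6

Paasche price index uses current-period quantities as weights.
ΣP(Q2 2009)·Q(Q2 2009) = 10×55 + 30×21 + 42×25 = 550 + 630 + 1050 = 2230
ΣP(Q1 2009)·Q(Q2 2009) = 10×55 + 24×21 + 35×25 = 550 + 504 + 875 = 1929
Index = 2230 / 1929 × 100 = 115.6039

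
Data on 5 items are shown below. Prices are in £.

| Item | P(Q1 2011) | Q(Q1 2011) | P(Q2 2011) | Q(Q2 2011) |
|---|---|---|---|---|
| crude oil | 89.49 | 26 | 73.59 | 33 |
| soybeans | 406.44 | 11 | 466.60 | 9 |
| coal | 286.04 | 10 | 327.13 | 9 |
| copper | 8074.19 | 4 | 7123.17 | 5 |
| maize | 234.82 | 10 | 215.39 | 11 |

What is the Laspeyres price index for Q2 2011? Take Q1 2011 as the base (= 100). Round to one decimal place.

Laspeyres price index uses base-period quantities as weights.
ΣP(Q2 2011)·Q(Q1 2011) = 73.59×26 + 466.60×11 + 327.13×10 + 7123.17×4 + 215.39×10 = 1913.34 + 5132.6 + 3271.3 + 28492.68 + 2153.9 = 40963.82
ΣP(Q1 2011)·Q(Q1 2011) = 89.49×26 + 406.44×11 + 286.04×10 + 8074.19×4 + 234.82×10 = 2326.74 + 4470.84 + 2860.4 + 32296.76 + 2348.2 = 44302.94
Index = 40963.82 / 44302.94 × 100 = 92.4630

92.5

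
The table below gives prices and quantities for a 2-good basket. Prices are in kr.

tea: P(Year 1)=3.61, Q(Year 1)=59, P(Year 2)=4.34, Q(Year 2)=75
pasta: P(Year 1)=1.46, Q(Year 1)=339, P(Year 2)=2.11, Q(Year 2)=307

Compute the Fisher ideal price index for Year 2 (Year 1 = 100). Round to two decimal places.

Laspeyres component (base-period weights):
ΣP(Year 2)Q(Year 1) = 4.34×59 + 2.11×339 = 256.06 + 715.29 = 971.35
ΣP(Year 1)Q(Year 1) = 3.61×59 + 1.46×339 = 212.99 + 494.94 = 707.93
L = 971.35 / 707.93 × 100 = 137.2099
Paasche component (current-period weights):
ΣP(Year 2)Q(Year 2) = 4.34×75 + 2.11×307 = 325.5 + 647.77 = 973.27
ΣP(Year 1)Q(Year 2) = 3.61×75 + 1.46×307 = 270.75 + 448.22 = 718.97
P = 973.27 / 718.97 × 100 = 135.3700
Fisher = √(L × P) = √(137.2099 × 135.3700) = 136.2869

136.29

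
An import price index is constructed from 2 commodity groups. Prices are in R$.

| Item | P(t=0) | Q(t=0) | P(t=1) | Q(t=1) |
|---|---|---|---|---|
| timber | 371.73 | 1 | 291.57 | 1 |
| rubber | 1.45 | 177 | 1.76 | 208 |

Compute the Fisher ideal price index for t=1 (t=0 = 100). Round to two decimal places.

96.82

Laspeyres component (base-period weights):
ΣP(t=1)Q(t=0) = 291.57×1 + 1.76×177 = 291.57 + 311.52 = 603.09
ΣP(t=0)Q(t=0) = 371.73×1 + 1.45×177 = 371.73 + 256.65 = 628.38
L = 603.09 / 628.38 × 100 = 95.9754
Paasche component (current-period weights):
ΣP(t=1)Q(t=1) = 291.57×1 + 1.76×208 = 291.57 + 366.08 = 657.65
ΣP(t=0)Q(t=1) = 371.73×1 + 1.45×208 = 371.73 + 301.6 = 673.33
P = 657.65 / 673.33 × 100 = 97.6713
Fisher = √(L × P) = √(95.9754 × 97.6713) = 96.8196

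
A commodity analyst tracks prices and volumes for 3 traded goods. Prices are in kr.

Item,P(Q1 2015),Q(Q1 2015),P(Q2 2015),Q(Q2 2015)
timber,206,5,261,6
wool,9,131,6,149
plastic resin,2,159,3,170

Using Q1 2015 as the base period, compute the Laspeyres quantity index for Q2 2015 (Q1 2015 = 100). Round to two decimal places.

115.43

Laspeyres quantity index uses base-period prices as weights.
ΣP(Q1 2015)·Q(Q2 2015) = 206×6 + 9×149 + 2×170 = 1236 + 1341 + 340 = 2917
ΣP(Q1 2015)·Q(Q1 2015) = 206×5 + 9×131 + 2×159 = 1030 + 1179 + 318 = 2527
Index = 2917 / 2527 × 100 = 115.4333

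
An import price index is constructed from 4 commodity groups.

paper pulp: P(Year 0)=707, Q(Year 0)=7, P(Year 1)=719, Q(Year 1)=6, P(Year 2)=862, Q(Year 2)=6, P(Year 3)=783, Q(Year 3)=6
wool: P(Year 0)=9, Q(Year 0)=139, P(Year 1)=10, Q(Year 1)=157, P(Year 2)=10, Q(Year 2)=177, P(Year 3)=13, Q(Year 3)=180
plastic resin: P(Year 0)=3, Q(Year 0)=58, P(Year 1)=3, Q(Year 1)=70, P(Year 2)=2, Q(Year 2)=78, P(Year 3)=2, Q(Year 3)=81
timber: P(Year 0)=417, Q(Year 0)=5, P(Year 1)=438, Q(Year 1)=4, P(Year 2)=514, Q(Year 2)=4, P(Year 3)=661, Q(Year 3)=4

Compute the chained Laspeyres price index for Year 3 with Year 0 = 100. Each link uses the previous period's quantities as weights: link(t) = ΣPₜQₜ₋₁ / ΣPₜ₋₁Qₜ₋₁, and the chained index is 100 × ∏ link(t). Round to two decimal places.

126.67

Link Year 0→Year 1:
ΣP(Year 1)Q(Year 0) = 719×7 + 10×139 + 3×58 + 438×5 = 5033 + 1390 + 174 + 2190 = 8787
ΣP(Year 0)Q(Year 0) = 707×7 + 9×139 + 3×58 + 417×5 = 4949 + 1251 + 174 + 2085 = 8459
link = 8787/8459 = 1.038775
Link Year 1→Year 2:
ΣP(Year 2)Q(Year 1) = 862×6 + 10×157 + 2×70 + 514×4 = 5172 + 1570 + 140 + 2056 = 8938
ΣP(Year 1)Q(Year 1) = 719×6 + 10×157 + 3×70 + 438×4 = 4314 + 1570 + 210 + 1752 = 7846
link = 8938/7846 = 1.139179
Link Year 2→Year 3:
ΣP(Year 3)Q(Year 2) = 783×6 + 13×177 + 2×78 + 661×4 = 4698 + 2301 + 156 + 2644 = 9799
ΣP(Year 2)Q(Year 2) = 862×6 + 10×177 + 2×78 + 514×4 = 5172 + 1770 + 156 + 2056 = 9154
link = 9799/9154 = 1.070461
Chained index = 100 × 1.038775 × 1.139179 × 1.070461 = 126.6731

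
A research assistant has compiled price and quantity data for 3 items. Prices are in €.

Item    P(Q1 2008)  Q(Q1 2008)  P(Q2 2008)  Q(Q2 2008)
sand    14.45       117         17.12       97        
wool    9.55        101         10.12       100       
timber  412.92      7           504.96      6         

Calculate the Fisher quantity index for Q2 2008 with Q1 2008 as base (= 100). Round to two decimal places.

87.05

Laspeyres component (base-period weights):
ΣP(Q1 2008)Q(Q2 2008) = 14.45×97 + 9.55×100 + 412.92×6 = 1401.65 + 955 + 2477.52 = 4834.17
ΣP(Q1 2008)Q(Q1 2008) = 14.45×117 + 9.55×101 + 412.92×7 = 1690.65 + 964.55 + 2890.44 = 5545.64
L = 4834.17 / 5545.64 × 100 = 87.1706
Paasche component (current-period weights):
ΣP(Q2 2008)Q(Q2 2008) = 17.12×97 + 10.12×100 + 504.96×6 = 1660.64 + 1012 + 3029.76 = 5702.4
ΣP(Q2 2008)Q(Q1 2008) = 17.12×117 + 10.12×101 + 504.96×7 = 2003.04 + 1022.12 + 3534.72 = 6559.88
P = 5702.4 / 6559.88 × 100 = 86.9284
Fisher = √(L × P) = √(87.1706 × 86.9284) = 87.0494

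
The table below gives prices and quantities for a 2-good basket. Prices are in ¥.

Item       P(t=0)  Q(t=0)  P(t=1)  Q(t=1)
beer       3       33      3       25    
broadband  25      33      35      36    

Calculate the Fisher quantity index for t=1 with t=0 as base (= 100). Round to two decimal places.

Laspeyres component (base-period weights):
ΣP(t=0)Q(t=1) = 3×25 + 25×36 = 75 + 900 = 975
ΣP(t=0)Q(t=0) = 3×33 + 25×33 = 99 + 825 = 924
L = 975 / 924 × 100 = 105.5195
Paasche component (current-period weights):
ΣP(t=1)Q(t=1) = 3×25 + 35×36 = 75 + 1260 = 1335
ΣP(t=1)Q(t=0) = 3×33 + 35×33 = 99 + 1155 = 1254
P = 1335 / 1254 × 100 = 106.4593
Fisher = √(L × P) = √(105.5195 × 106.4593) = 105.9884

105.99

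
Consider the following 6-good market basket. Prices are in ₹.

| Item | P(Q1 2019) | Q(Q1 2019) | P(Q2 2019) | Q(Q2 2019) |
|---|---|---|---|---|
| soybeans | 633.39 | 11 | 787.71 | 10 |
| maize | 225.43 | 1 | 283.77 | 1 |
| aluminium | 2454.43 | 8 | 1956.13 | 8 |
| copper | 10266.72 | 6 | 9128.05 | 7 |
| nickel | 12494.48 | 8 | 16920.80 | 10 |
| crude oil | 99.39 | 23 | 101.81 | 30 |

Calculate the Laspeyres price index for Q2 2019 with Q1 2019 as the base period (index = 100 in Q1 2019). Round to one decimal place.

113.8

Laspeyres price index uses base-period quantities as weights.
ΣP(Q2 2019)·Q(Q1 2019) = 787.71×11 + 283.77×1 + 1956.13×8 + 9128.05×6 + 16920.80×8 + 101.81×23 = 8664.81 + 283.77 + 15649.04 + 54768.3 + 135366.4 + 2341.63 = 217073.95
ΣP(Q1 2019)·Q(Q1 2019) = 633.39×11 + 225.43×1 + 2454.43×8 + 10266.72×6 + 12494.48×8 + 99.39×23 = 6967.29 + 225.43 + 19635.44 + 61600.32 + 99955.84 + 2285.97 = 190670.29
Index = 217073.95 / 190670.29 × 100 = 113.8478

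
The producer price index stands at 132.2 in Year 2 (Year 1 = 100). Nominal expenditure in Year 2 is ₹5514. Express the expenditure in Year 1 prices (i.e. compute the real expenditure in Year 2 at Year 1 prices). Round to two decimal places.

4170.95

Real = Nominal ÷ (Index/100) = 5514 ÷ (132.2/100)
     = 5514 ÷ 1.322 = 4170.9531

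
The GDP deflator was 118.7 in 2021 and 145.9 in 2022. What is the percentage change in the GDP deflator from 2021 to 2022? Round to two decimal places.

22.91%

Change = (145.9 − 118.7) / 118.7 × 100
       = 27.2 / 118.7 × 100 = 22.9149%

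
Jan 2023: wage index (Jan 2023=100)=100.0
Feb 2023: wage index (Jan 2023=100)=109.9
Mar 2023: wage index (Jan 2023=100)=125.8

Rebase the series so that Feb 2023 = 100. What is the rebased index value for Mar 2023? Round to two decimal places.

114.47

Rebased(Mar 2023) = 125.8 / 109.9 × 100 = 114.4677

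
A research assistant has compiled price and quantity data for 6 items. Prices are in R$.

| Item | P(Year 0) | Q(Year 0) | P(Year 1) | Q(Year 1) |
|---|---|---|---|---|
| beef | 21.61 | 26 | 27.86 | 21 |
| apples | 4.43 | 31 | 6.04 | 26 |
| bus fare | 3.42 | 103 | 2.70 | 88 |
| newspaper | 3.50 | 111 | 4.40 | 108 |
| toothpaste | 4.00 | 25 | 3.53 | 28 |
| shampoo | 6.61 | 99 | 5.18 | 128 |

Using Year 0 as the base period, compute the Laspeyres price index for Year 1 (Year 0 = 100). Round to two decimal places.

103.87

Laspeyres price index uses base-period quantities as weights.
ΣP(Year 1)·Q(Year 0) = 27.86×26 + 6.04×31 + 2.70×103 + 4.40×111 + 3.53×25 + 5.18×99 = 724.36 + 187.24 + 278.1 + 488.4 + 88.25 + 512.82 = 2279.17
ΣP(Year 0)·Q(Year 0) = 21.61×26 + 4.43×31 + 3.42×103 + 3.50×111 + 4.00×25 + 6.61×99 = 561.86 + 137.33 + 352.26 + 388.5 + 100 + 654.39 = 2194.34
Index = 2279.17 / 2194.34 × 100 = 103.8659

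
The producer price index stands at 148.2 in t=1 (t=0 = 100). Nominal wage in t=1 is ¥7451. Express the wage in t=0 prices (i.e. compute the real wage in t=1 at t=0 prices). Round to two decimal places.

5027.67

Real = Nominal ÷ (Index/100) = 7451 ÷ (148.2/100)
     = 7451 ÷ 1.482 = 5027.6653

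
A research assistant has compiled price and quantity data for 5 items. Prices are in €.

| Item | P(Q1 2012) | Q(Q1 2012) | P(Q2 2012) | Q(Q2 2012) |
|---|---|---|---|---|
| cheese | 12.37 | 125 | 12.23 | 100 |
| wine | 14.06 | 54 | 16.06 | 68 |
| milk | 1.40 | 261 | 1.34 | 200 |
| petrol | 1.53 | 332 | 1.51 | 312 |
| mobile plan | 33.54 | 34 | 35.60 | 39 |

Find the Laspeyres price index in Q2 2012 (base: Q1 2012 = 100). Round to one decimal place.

103.2

Laspeyres price index uses base-period quantities as weights.
ΣP(Q2 2012)·Q(Q1 2012) = 12.23×125 + 16.06×54 + 1.34×261 + 1.51×332 + 35.60×34 = 1528.75 + 867.24 + 349.74 + 501.32 + 1210.4 = 4457.45
ΣP(Q1 2012)·Q(Q1 2012) = 12.37×125 + 14.06×54 + 1.40×261 + 1.53×332 + 33.54×34 = 1546.25 + 759.24 + 365.4 + 507.96 + 1140.36 = 4319.21
Index = 4457.45 / 4319.21 × 100 = 103.2006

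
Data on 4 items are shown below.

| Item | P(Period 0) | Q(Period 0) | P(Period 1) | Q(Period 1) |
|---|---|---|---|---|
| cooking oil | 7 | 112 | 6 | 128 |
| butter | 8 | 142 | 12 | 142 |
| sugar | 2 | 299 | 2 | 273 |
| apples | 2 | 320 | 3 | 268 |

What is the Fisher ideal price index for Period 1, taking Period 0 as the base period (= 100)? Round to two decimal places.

Laspeyres component (base-period weights):
ΣP(Period 1)Q(Period 0) = 6×112 + 12×142 + 2×299 + 3×320 = 672 + 1704 + 598 + 960 = 3934
ΣP(Period 0)Q(Period 0) = 7×112 + 8×142 + 2×299 + 2×320 = 784 + 1136 + 598 + 640 = 3158
L = 3934 / 3158 × 100 = 124.5725
Paasche component (current-period weights):
ΣP(Period 1)Q(Period 1) = 6×128 + 12×142 + 2×273 + 3×268 = 768 + 1704 + 546 + 804 = 3822
ΣP(Period 0)Q(Period 1) = 7×128 + 8×142 + 2×273 + 2×268 = 896 + 1136 + 546 + 536 = 3114
P = 3822 / 3114 × 100 = 122.7360
Fisher = √(L × P) = √(124.5725 × 122.7360) = 123.6509

123.65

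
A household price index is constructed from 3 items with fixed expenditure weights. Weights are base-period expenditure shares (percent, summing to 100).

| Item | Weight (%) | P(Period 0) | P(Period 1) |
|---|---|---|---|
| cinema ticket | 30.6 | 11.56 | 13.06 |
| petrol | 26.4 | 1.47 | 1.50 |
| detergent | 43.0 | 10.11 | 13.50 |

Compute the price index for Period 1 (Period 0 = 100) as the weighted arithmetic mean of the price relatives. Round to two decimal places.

118.93

cinema ticket: 30.6 × (13.06/11.56) = 30.6 × 1.129758 = 34.5706
petrol: 26.4 × (1.50/1.47) = 26.4 × 1.020408 = 26.9388
detergent: 43.0 × (13.50/10.11) = 43.0 × 1.335312 = 57.4184
Index = Σ wᵢ·(p₁ᵢ/p₀ᵢ) = 34.5706 + 26.9388 + 57.4184 = 118.9278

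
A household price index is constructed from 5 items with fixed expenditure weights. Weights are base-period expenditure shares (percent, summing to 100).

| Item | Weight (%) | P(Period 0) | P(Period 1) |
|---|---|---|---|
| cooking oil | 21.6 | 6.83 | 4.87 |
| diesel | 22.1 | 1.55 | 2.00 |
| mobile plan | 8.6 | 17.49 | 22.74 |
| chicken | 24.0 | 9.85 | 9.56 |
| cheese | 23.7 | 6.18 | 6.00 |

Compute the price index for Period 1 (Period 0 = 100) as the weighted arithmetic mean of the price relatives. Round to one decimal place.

cooking oil: 21.6 × (4.87/6.83) = 21.6 × 0.713031 = 15.4015
diesel: 22.1 × (2.00/1.55) = 22.1 × 1.290323 = 28.5161
mobile plan: 8.6 × (22.74/17.49) = 8.6 × 1.300172 = 11.1815
chicken: 24.0 × (9.56/9.85) = 24.0 × 0.970558 = 23.2934
cheese: 23.7 × (6.00/6.18) = 23.7 × 0.970874 = 23.0097
Index = Σ wᵢ·(p₁ᵢ/p₀ᵢ) = 15.4015 + 28.5161 + 11.1815 + 23.2934 + 23.0097 = 101.4022

101.4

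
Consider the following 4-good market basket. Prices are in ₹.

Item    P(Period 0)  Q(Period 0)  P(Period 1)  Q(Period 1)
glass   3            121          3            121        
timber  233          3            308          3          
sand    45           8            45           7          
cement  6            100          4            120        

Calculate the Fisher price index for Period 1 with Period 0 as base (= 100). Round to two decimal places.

100.26

Laspeyres component (base-period weights):
ΣP(Period 1)Q(Period 0) = 3×121 + 308×3 + 45×8 + 4×100 = 363 + 924 + 360 + 400 = 2047
ΣP(Period 0)Q(Period 0) = 3×121 + 233×3 + 45×8 + 6×100 = 363 + 699 + 360 + 600 = 2022
L = 2047 / 2022 × 100 = 101.2364
Paasche component (current-period weights):
ΣP(Period 1)Q(Period 1) = 3×121 + 308×3 + 45×7 + 4×120 = 363 + 924 + 315 + 480 = 2082
ΣP(Period 0)Q(Period 1) = 3×121 + 233×3 + 45×7 + 6×120 = 363 + 699 + 315 + 720 = 2097
P = 2082 / 2097 × 100 = 99.2847
Fisher = √(L × P) = √(101.2364 × 99.2847) = 100.2558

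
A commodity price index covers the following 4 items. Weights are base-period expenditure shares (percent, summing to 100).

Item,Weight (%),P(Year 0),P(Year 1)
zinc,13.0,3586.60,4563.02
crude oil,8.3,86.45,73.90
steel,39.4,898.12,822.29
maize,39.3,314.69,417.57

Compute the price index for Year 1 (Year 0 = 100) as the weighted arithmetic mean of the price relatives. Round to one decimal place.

111.9

zinc: 13.0 × (4563.02/3586.60) = 13.0 × 1.272241 = 16.5391
crude oil: 8.3 × (73.90/86.45) = 8.3 × 0.854829 = 7.0951
steel: 39.4 × (822.29/898.12) = 39.4 × 0.915568 = 36.0734
maize: 39.3 × (417.57/314.69) = 39.3 × 1.326925 = 52.1481
Index = Σ wᵢ·(p₁ᵢ/p₀ᵢ) = 16.5391 + 7.0951 + 36.0734 + 52.1481 = 111.8557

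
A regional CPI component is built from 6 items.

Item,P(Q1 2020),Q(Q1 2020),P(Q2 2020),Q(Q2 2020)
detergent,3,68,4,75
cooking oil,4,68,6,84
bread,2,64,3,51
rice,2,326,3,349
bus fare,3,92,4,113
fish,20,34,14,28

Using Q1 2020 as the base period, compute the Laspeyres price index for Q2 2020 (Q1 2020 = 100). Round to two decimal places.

121.79

Laspeyres price index uses base-period quantities as weights.
ΣP(Q2 2020)·Q(Q1 2020) = 4×68 + 6×68 + 3×64 + 3×326 + 4×92 + 14×34 = 272 + 408 + 192 + 978 + 368 + 476 = 2694
ΣP(Q1 2020)·Q(Q1 2020) = 3×68 + 4×68 + 2×64 + 2×326 + 3×92 + 20×34 = 204 + 272 + 128 + 652 + 276 + 680 = 2212
Index = 2694 / 2212 × 100 = 121.7902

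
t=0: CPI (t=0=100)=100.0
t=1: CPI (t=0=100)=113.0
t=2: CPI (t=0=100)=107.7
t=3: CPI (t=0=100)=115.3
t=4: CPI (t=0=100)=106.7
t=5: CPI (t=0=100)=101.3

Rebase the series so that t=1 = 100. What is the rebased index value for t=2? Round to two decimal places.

95.31

Rebased(t=2) = 107.7 / 113.0 × 100 = 95.3097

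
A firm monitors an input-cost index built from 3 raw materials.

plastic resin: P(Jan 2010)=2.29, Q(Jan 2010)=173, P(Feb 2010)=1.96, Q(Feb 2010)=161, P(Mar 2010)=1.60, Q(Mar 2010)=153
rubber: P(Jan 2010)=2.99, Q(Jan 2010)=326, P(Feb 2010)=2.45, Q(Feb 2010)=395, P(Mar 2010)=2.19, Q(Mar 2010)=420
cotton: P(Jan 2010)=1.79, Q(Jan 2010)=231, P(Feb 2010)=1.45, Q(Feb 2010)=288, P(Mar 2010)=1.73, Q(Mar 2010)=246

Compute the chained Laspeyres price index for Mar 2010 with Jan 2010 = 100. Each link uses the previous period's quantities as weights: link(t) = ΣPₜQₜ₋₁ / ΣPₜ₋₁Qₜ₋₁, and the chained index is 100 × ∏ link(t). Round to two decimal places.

Link Jan 2010→Feb 2010:
ΣP(Feb 2010)Q(Jan 2010) = 1.96×173 + 2.45×326 + 1.45×231 = 339.08 + 798.7 + 334.95 = 1472.73
ΣP(Jan 2010)Q(Jan 2010) = 2.29×173 + 2.99×326 + 1.79×231 = 396.17 + 974.74 + 413.49 = 1784.4
link = 1472.73/1784.4 = 0.825336
Link Feb 2010→Mar 2010:
ΣP(Mar 2010)Q(Feb 2010) = 1.60×161 + 2.19×395 + 1.73×288 = 257.6 + 865.05 + 498.24 = 1620.89
ΣP(Feb 2010)Q(Feb 2010) = 1.96×161 + 2.45×395 + 1.45×288 = 315.56 + 967.75 + 417.6 = 1700.91
link = 1620.89/1700.91 = 0.952955
Chained index = 100 × 0.825336 × 0.952955 = 78.6508

78.65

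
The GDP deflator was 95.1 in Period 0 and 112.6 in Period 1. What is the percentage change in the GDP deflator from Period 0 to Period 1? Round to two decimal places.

Change = (112.6 − 95.1) / 95.1 × 100
       = 17.5 / 95.1 × 100 = 18.4017%

18.40%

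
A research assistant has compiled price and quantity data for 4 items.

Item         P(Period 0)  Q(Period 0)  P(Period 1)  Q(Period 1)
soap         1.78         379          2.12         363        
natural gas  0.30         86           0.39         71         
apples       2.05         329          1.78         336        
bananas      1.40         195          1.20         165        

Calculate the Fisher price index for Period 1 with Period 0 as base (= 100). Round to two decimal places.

100.46

Laspeyres component (base-period weights):
ΣP(Period 1)Q(Period 0) = 2.12×379 + 0.39×86 + 1.78×329 + 1.20×195 = 803.48 + 33.54 + 585.62 + 234 = 1656.64
ΣP(Period 0)Q(Period 0) = 1.78×379 + 0.30×86 + 2.05×329 + 1.40×195 = 674.62 + 25.8 + 674.45 + 273 = 1647.87
L = 1656.64 / 1647.87 × 100 = 100.5322
Paasche component (current-period weights):
ΣP(Period 1)Q(Period 1) = 2.12×363 + 0.39×71 + 1.78×336 + 1.20×165 = 769.56 + 27.69 + 598.08 + 198 = 1593.33
ΣP(Period 0)Q(Period 1) = 1.78×363 + 0.30×71 + 2.05×336 + 1.40×165 = 646.14 + 21.3 + 688.8 + 231 = 1587.24
P = 1593.33 / 1587.24 × 100 = 100.3837
Fisher = √(L × P) = √(100.5322 × 100.3837) = 100.4579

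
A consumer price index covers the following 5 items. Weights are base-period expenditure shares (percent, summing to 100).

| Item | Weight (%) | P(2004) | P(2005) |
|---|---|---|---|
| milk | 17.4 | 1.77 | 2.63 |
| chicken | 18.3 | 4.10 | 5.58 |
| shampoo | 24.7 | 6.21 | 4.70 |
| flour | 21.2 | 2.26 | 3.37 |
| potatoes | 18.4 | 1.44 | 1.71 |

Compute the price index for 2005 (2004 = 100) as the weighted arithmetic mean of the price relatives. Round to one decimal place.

122.9

milk: 17.4 × (2.63/1.77) = 17.4 × 1.485876 = 25.8542
chicken: 18.3 × (5.58/4.10) = 18.3 × 1.360976 = 24.9059
shampoo: 24.7 × (4.70/6.21) = 24.7 × 0.756844 = 18.6940
flour: 21.2 × (3.37/2.26) = 21.2 × 1.491150 = 31.6124
potatoes: 18.4 × (1.71/1.44) = 18.4 × 1.187500 = 21.8500
Index = Σ wᵢ·(p₁ᵢ/p₀ᵢ) = 25.8542 + 24.9059 + 18.6940 + 31.6124 + 21.8500 = 122.9165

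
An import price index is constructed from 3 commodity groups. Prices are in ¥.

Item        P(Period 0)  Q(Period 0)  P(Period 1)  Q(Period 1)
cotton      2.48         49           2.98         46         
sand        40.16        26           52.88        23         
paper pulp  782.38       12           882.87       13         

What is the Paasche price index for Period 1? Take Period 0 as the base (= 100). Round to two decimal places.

114.47

Paasche price index uses current-period quantities as weights.
ΣP(Period 1)·Q(Period 1) = 2.98×46 + 52.88×23 + 882.87×13 = 137.08 + 1216.24 + 11477.31 = 12830.63
ΣP(Period 0)·Q(Period 1) = 2.48×46 + 40.16×23 + 782.38×13 = 114.08 + 923.68 + 10170.94 = 11208.7
Index = 12830.63 / 11208.7 × 100 = 114.4703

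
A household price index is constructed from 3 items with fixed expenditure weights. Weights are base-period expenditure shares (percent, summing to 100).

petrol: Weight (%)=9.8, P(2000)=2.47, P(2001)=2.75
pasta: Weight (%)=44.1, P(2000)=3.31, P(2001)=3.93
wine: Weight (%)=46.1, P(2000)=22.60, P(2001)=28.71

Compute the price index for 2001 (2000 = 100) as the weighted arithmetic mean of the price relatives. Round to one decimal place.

petrol: 9.8 × (2.75/2.47) = 9.8 × 1.113360 = 10.9109
pasta: 44.1 × (3.93/3.31) = 44.1 × 1.187311 = 52.3604
wine: 46.1 × (28.71/22.60) = 46.1 × 1.270354 = 58.5633
Index = Σ wᵢ·(p₁ᵢ/p₀ᵢ) = 10.9109 + 52.3604 + 58.5633 = 121.8347

121.8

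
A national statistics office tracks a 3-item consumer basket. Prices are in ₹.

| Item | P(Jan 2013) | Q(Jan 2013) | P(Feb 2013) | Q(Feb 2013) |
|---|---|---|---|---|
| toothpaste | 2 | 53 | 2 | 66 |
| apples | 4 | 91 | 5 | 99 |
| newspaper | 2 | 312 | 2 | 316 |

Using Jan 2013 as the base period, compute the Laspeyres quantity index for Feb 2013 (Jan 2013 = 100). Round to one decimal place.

106.0

Laspeyres quantity index uses base-period prices as weights.
ΣP(Jan 2013)·Q(Feb 2013) = 2×66 + 4×99 + 2×316 = 132 + 396 + 632 = 1160
ΣP(Jan 2013)·Q(Jan 2013) = 2×53 + 4×91 + 2×312 = 106 + 364 + 624 = 1094
Index = 1160 / 1094 × 100 = 106.0329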